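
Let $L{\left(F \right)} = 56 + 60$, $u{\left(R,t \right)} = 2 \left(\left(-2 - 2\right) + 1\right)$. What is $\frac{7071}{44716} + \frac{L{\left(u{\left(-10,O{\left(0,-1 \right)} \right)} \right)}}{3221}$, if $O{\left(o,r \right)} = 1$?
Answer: $\frac{27962747}{144030236} \approx 0.19414$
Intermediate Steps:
$u{\left(R,t \right)} = -6$ ($u{\left(R,t \right)} = 2 \left(\left(-2 - 2\right) + 1\right) = 2 \left(-4 + 1\right) = 2 \left(-3\right) = -6$)
$L{\left(F \right)} = 116$
$\frac{7071}{44716} + \frac{L{\left(u{\left(-10,O{\left(0,-1 \right)} \right)} \right)}}{3221} = \frac{7071}{44716} + \frac{116}{3221} = \frac{27962747}{144030236}$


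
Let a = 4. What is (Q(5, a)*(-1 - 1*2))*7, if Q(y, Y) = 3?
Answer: -63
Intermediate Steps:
(Q(5, a)*(-1 - 1*2))*7 = (3*(-1 - 1*2))*7 = (3*(-1 - 2))*7 = (3*(-3))*7 = -9*7 = -63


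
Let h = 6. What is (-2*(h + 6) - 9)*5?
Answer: -165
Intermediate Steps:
(-2*(h + 6) - 9)*5 = (-2*(6 + 6) - 9)*5 = (-2*12 - 9)*5 = (-24 - 9)*5 = -33*5 = -165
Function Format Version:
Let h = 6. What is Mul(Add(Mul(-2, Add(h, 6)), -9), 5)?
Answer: -165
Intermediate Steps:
Mul(Add(Mul(-2, Add(h, 6)), -9), 5) = Mul(Add(Mul(-2, Add(6, 6)), -9), 5) = Mul(Add(Mul(-2, 12), -9), 5) = Mul(Add(-24, -9), 5) = Mul(-33, 5) = -165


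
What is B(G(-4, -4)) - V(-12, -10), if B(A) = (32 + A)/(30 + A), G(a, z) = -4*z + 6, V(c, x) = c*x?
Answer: -3093/26 ≈ -118.96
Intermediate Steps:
G(a, z) = 6 - 4*z
B(A) = (32 + A)/(30 + A)
B(G(-4, -4)) - V(-12, -10) = (32 + (6 - 4*(-4)))/(30 + (6 - 4*(-4))) - (-12)*(-10) = (32 + (6 + 16))/(30 + (6 + 16)) - 1*120 = (32 + 22)/(30 + 22) - 120 = 54/52 - 120 = (1/52)*54 - 120 = 27/26 - 120 = -3093/26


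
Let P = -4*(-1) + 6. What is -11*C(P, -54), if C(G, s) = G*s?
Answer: 5940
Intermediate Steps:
P = 10 (P = 4 + 6 = 10)
-11*C(P, -54) = -110*(-54) = -11*(-540) = 5940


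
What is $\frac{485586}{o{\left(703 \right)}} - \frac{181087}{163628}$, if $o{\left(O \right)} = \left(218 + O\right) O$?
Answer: $- \frac{663011689}{1858650452} \approx -0.35672$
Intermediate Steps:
$o{\left(O \right)} = O \left(218 + O\right)$
$\frac{485586}{o{\left(703 \right)}} - \frac{181087}{163628} = \frac{485586}{703 \left(218 + 703\right)} - \frac{181087}{163628} = \frac{485586}{703 \cdot 921} - \frac{181087}{163628} = \frac{485586}{647463} - \frac{181087}{163628} = 485586 \cdot \frac{1}{647463} - \frac{181087}{163628} = \frac{161862}{215821} - \frac{181087}{163628} = - \frac{663011689}{1858650452}$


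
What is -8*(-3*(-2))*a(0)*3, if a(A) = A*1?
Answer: 0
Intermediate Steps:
a(A) = A
-8*(-3*(-2))*a(0)*3 = -8*(-3*(-2))*0*3 = -48*0*3 = -8*0*3 = 0*3 = 0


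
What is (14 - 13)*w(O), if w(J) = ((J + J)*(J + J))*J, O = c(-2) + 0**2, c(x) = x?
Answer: -32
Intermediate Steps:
O = -2 (O = -2 + 0**2 = -2 + 0 = -2)
w(J) = 4*J**3 (w(J) = ((2*J)*(2*J))*J = (4*J**2)*J = 4*J**3)
(14 - 13)*w(O) = (14 - 13)*(4*(-2)**3) = 1*(4*(-8)) = 1*(-32) = -32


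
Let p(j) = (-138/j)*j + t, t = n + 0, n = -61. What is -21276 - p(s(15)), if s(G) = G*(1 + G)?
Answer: -21077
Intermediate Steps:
t = -61 (t = -61 + 0 = -61)
p(j) = -199 (p(j) = (-138/j)*j - 61 = -138 - 61 = -199)
-21276 - p(s(15)) = -21276 - 1*(-199) = -21276 + 199 = -21077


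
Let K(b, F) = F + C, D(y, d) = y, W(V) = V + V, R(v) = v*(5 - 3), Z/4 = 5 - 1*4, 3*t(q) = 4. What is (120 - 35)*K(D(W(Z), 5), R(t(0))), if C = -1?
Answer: 425/3 ≈ 141.67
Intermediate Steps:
t(q) = 4/3 (t(q) = (⅓)*4 = 4/3)
Z = 4 (Z = 4*(5 - 1*4) = 4*(5 - 4) = 4*1 = 4)
R(v) = 2*v (R(v) = v*2 = 2*v)
W(V) = 2*V
K(b, F) = -1 + F (K(b, F) = F - 1 = -1 + F)
(120 - 35)*K(D(W(Z), 5), R(t(0))) = (120 - 35)*(-1 + 2*(4/3)) = 85*(-1 + 8/3) = 85*(5/3) = 425/3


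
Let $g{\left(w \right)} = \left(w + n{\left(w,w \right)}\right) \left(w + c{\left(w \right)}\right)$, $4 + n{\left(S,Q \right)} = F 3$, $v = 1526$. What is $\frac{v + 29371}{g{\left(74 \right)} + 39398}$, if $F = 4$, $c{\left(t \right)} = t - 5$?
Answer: $\frac{30897}{51124} \approx 0.60435$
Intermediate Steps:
$c{\left(t \right)} = -5 + t$
$n{\left(S,Q \right)} = 8$ ($n{\left(S,Q \right)} = -4 + 4 \cdot 3 = -4 + 12 = 8$)
$g{\left(w \right)} = \left(-5 + 2 w\right) \left(8 + w\right)$ ($g{\left(w \right)} = \left(w + 8\right) \left(w + \left(-5 + w\right)\right) = \left(8 + w\right) \left(-5 + 2 w\right) = \left(-5 + 2 w\right) \left(8 + w\right)$)
$\frac{v + 29371}{g{\left(74 \right)} + 39398} = \frac{1526 + 29371}{\left(-40 + 2 \cdot 74^{2} + 11 \cdot 74\right) + 39398} = \frac{30897}{\left(-40 + 2 \cdot 5476 + 814\right) + 39398} = \frac{30897}{\left(-40 + 10952 + 814\right) + 39398} = \frac{30897}{11726 + 39398} = \frac{30897}{51124}$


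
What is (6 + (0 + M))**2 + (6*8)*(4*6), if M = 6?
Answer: 1296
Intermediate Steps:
(6 + (0 + M))**2 + (6*8)*(4*6) = (6 + (0 + 6))**2 + (6*8)*(4*6) = (6 + 6)**2 + 48*24 = 12**2 + 1152 = 144 + 1152 = 1296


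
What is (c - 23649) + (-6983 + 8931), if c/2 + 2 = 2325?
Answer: -17055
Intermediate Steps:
c = 4646 (c = -4 + 2*2325 = -4 + 4650 = 4646)
(c - 23649) + (-6983 + 8931) = (4646 - 23649) + (-6983 + 8931) = -19003 + 1948 = -17055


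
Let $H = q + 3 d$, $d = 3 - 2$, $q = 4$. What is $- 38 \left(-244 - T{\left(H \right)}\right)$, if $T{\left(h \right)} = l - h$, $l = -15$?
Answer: $8436$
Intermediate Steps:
$d = 1$ ($d = 3 - 2 = 1$)
$H = 7$ ($H = 4 + 3 \cdot 1 = 4 + 3 = 7$)
$T{\left(h \right)} = -15 - h$
$- 38 \left(-244 - T{\left(H \right)}\right) = - 38 \left(-244 - \left(-15 - 7\right)\right) = - 38 \left(-244 - -22\right) = - 38 \left(-244 + 22\right) = \left(-38\right) \left(-222\right) = 8436$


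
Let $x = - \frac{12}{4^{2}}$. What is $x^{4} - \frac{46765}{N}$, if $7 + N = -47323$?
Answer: $\frac{1580557}{1211648} \approx 1.3045$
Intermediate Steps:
$N = -47330$ ($N = -7 - 47323 = -47330$)
$x = - \frac{3}{4}$ ($x = - \frac{12}{16} = \left(-12\right) \frac{1}{16} = - \frac{3}{4} \approx -0.75$)
$x^{4} - \frac{46765}{N} = \left(- \frac{3}{4}\right)^{4} - \frac{46765}{-47330} = \frac{81}{256} - 46765 \left(- \frac{1}{47330}\right) = \frac{81}{256} - - \frac{9353}{9466} = \frac{81}{256} + \frac{9353}{9466} = \frac{1580557}{1211648}$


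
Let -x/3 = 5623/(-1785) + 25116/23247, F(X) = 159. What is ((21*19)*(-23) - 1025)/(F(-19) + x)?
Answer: -1119950055/18136256 ≈ -61.752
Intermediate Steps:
x = 1363267/219555 (x = -3*(5623/(-1785) + 25116/23247) = -3*(5623*(-1/1785) + 25116*(1/23247)) = -3*(-5623/1785 + 1196/1107) = -3*(-1363267/658665) = 1363267/219555 ≈ 6.2092)
((21*19)*(-23) - 1025)/(F(-19) + x) = ((21*19)*(-23) - 1025)/(159 + 1363267/219555) = (399*(-23) - 1025)/(36272512/219555) = (-9177 - 1025)*(219555/36272512) = -10202*219555/36272512 = -1119950055/18136256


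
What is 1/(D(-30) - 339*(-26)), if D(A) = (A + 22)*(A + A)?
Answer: 1/9294 ≈ 0.00010760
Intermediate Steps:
D(A) = 2*A*(22 + A) (D(A) = (22 + A)*(2*A) = 2*A*(22 + A))
1/(D(-30) - 339*(-26)) = 1/(2*(-30)*(22 - 30) - 339*(-26)) = 1/(2*(-30)*(-8) + 8814) = 1/(480 + 8814) = 1/9294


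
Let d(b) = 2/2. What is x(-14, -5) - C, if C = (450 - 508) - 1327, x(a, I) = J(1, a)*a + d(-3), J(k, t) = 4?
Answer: 1330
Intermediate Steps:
d(b) = 1 (d(b) = 2*(1/2) = 1)
x(a, I) = 1 + 4*a (x(a, I) = 4*a + 1 = 1 + 4*a)
C = -1385 (C = -58 - 1327 = -1385)
x(-14, -5) - C = (1 + 4*(-14)) - 1*(-1385) = (1 - 56) + 1385 = -55 + 1385 = 1330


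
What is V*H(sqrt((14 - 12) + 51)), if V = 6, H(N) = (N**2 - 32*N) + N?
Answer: 318 - 186*sqrt(53) ≈ -1036.1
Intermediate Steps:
H(N) = N**2 - 31*N
V*H(sqrt((14 - 12) + 51)) = 6*(sqrt((14 - 12) + 51)*(-31 + sqrt((14 - 12) + 51))) = 6*(sqrt(2 + 51)*(-31 + sqrt(2 + 51))) = 6*(sqrt(53)*(-31 + sqrt(53))) = 6*sqrt(53)*(-31 + sqrt(53))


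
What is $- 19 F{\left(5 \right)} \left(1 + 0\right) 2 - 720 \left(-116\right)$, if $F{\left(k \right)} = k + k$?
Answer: $83140$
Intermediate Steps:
$F{\left(k \right)} = 2 k$
$- 19 F{\left(5 \right)} \left(1 + 0\right) 2 - 720 \left(-116\right) = - 19 \cdot 2 \cdot 5 \left(1 + 0\right) 2 - 720 \left(-116\right) = \left(-19\right) 10 \cdot 1 \cdot 2 - -83520 = \left(-190\right) 2 + 83520 = -380 + 83520 = 83140$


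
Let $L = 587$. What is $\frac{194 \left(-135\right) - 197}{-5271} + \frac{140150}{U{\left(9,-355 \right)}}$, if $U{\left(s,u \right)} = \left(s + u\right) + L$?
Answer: $\frac{745089917}{1270311} \approx 586.54$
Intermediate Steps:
$U{\left(s,u \right)} = 587 + s + u$ ($U{\left(s,u \right)} = \left(s + u\right) + 587 = 587 + s + u$)
$\frac{194 \left(-135\right) - 197}{-5271} + \frac{140150}{U{\left(9,-355 \right)}} = \frac{194 \left(-135\right) - 197}{-5271} + \frac{140150}{587 + 9 - 355} = \left(-26190 - 197\right) \left(- \frac{1}{5271}\right) + \frac{140150}{241} = \left(-26387\right) \left(- \frac{1}{5271}\right) + 140150 \cdot \frac{1}{241} = \frac{26387}{5271} + \frac{140150}{241} = \frac{745089917}{1270311}$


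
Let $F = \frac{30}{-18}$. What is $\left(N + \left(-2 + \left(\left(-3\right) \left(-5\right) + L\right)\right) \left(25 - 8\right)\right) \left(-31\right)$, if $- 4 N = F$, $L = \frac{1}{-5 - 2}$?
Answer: $- \frac{570245}{84} \approx -6788.6$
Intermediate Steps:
$L = - \frac{1}{7}$ ($L = \frac{1}{-7} = - \frac{1}{7} \approx -0.14286$)
$F = - \frac{5}{3}$ ($F = 30 \left(- \frac{1}{18}\right) = - \frac{5}{3} \approx -1.6667$)
$N = \frac{5}{12}$ ($N = \left(- \frac{1}{4}\right) \left(- \frac{5}{3}\right) = \frac{5}{12} \approx 0.41667$)
$\left(N + \left(-2 + \left(\left(-3\right) \left(-5\right) + L\right)\right) \left(25 - 8\right)\right) \left(-31\right) = \left(\frac{5}{12} + \left(-2 - - \frac{104}{7}\right) \left(25 - 8\right)\right) \left(-31\right) = \left(\frac{5}{12} + \left(-2 + \left(15 - \frac{1}{7}\right)\right) 17\right) \left(-31\right) = \left(\frac{5}{12} + \left(-2 + \frac{104}{7}\right) 17\right) \left(-31\right) = \left(\frac{5}{12} + \frac{90}{7} \cdot 17\right) \left(-31\right) = \left(\frac{5}{12} + \frac{1530}{7}\right) \left(-31\right) = \frac{18395}{84} \left(-31\right) = - \frac{570245}{84}$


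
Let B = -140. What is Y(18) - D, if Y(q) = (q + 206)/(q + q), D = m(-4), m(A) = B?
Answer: 1316/9 ≈ 146.22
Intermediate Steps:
m(A) = -140
D = -140
Y(q) = (206 + q)/(2*q) (Y(q) = (206 + q)/((2*q)) = (206 + q)*(1/(2*q)) = (206 + q)/(2*q))
Y(18) - D = (½)*(206 + 18)/18 - 1*(-140) = (½)*(1/18)*224 + 140 = 56/9 + 140 = 1316/9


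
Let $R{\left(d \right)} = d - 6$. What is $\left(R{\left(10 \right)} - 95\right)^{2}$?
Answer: $8281$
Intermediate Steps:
$R{\left(d \right)} = -6 + d$
$\left(R{\left(10 \right)} - 95\right)^{2} = \left(\left(-6 + 10\right) - 95\right)^{2} = \left(4 - 95\right)^{2} = \left(-91\right)^{2} = 8281$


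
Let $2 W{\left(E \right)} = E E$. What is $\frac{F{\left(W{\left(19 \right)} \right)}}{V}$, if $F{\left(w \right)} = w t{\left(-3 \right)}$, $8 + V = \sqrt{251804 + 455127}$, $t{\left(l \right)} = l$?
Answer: $- \frac{4332}{706867} - \frac{1083 \sqrt{706931}}{1413734} \approx -0.65022$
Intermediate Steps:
$V = -8 + \sqrt{706931}$ ($V = -8 + \sqrt{251804 + 455127} = -8 + \sqrt{706931} \approx 832.79$)
$W{\left(E \right)} = \frac{E^{2}}{2}$ ($W{\left(E \right)} = \frac{E E}{2} = \frac{E^{2}}{2}$)
$F{\left(w \right)} = - 3 w$ ($F{\left(w \right)} = w \left(-3\right) = - 3 w$)
$\frac{F{\left(W{\left(19 \right)} \right)}}{V} = \frac{\left(-3\right) \frac{19^{2}}{2}}{-8 + \sqrt{706931}} = \frac{\left(-3\right) \frac{1}{2} \cdot 361}{-8 + \sqrt{706931}} = \frac{\left(-3\right) \frac{361}{2}}{-8 + \sqrt{706931}} = - \frac{1083}{2 \left(-8 + \sqrt{706931}\right)}$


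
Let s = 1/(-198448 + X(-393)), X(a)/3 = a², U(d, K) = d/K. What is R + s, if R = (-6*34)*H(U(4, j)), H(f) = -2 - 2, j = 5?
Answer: 216157585/264899 ≈ 816.00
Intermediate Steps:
X(a) = 3*a²
H(f) = -4
R = 816 (R = -6*34*(-4) = -204*(-4) = 816)
s = 1/264899 (s = 1/(-198448 + 3*(-393)²) = 1/(-198448 + 3*154449) = 1/(-198448 + 463347) = 1/264899 ≈ 3.7750e-6)
R + s = 816 + 1/264899 = 216157585/264899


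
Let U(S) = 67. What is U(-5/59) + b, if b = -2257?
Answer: -2190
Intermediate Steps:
U(-5/59) + b = 67 - 2257 = -2190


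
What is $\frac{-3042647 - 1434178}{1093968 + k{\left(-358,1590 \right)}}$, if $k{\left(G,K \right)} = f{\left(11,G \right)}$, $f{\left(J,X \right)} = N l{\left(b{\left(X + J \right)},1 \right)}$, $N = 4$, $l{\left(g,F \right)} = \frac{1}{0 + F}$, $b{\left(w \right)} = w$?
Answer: $- \frac{4476825}{1093972} \approx -4.0923$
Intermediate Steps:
$l{\left(g,F \right)} = \frac{1}{F}$
$f{\left(J,X \right)} = 4$ ($f{\left(J,X \right)} = \frac{4}{1} = 4 \cdot 1 = 4$)
$k{\left(G,K \right)} = 4$
$\frac{-3042647 - 1434178}{1093968 + k{\left(-358,1590 \right)}} = \frac{-3042647 - 1434178}{1093968 + 4} = - \frac{4476825}{1093972}$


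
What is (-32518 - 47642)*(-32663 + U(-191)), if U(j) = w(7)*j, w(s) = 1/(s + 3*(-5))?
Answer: 2616352260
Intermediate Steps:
w(s) = 1/(-15 + s) (w(s) = 1/(s - 15) = 1/(-15 + s))
U(j) = -j/8 (U(j) = j/(-15 + 7) = j/(-8) = -j/8)
(-32518 - 47642)*(-32663 + U(-191)) = (-32518 - 47642)*(-32663 - ⅛*(-191)) = -80160*(-32663 + 191/8) = -80160*(-261113/8) = 2616352260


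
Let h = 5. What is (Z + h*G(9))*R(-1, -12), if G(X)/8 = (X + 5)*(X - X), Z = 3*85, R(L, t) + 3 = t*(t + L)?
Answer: 39015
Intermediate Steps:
R(L, t) = -3 + t*(L + t) (R(L, t) = -3 + t*(t + L) = -3 + t*(L + t))
Z = 255
G(X) = 0 (G(X) = 8*((X + 5)*(X - X)) = 8*((5 + X)*0) = 8*0 = 0)
(Z + h*G(9))*R(-1, -12) = (255 + 5*0)*(-3 + (-12)² - 1*(-12)) = (255 + 0)*(-3 + 144 + 12) = 255*153 = 39015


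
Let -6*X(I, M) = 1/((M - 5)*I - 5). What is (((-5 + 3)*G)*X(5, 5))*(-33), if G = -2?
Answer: -22/5 ≈ -4.4000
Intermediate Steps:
X(I, M) = -1/(6*(-5 + I*(-5 + M))) (X(I, M) = -1/(6*((M - 5)*I - 5)) = -1/(6*((-5 + M)*I - 5)) = -1/(6*(I*(-5 + M) - 5)) = -1/(6*(-5 + I*(-5 + M))))
(((-5 + 3)*G)*X(5, 5))*(-33) = (((-5 + 3)*(-2))*(1/(6*(5 + 5*5 - 1*5*5))))*(-33) = ((-2*(-2))*(1/(6*(5 + 25 - 25))))*(-33) = (4*((⅙)/5))*(-33) = (4*((⅙)*(⅕)))*(-33) = (4*(1/30))*(-33) = (2/15)*(-33) = -22/5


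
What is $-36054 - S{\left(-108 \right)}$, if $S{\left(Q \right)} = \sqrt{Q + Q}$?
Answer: $-36054 - 6 i \sqrt{6} \approx -36054.0 - 14.697 i$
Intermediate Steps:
$S{\left(Q \right)} = \sqrt{2} \sqrt{Q}$ ($S{\left(Q \right)} = \sqrt{2 Q} = \sqrt{2} \sqrt{Q}$)
$-36054 - S{\left(-108 \right)} = -36054 - \sqrt{2} \sqrt{-108} = -36054 - \sqrt{2} \cdot 6 i \sqrt{3} = -36054 - 6 i \sqrt{6}$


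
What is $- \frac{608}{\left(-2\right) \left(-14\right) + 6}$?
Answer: $- \frac{304}{17} \approx -17.882$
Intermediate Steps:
$- \frac{608}{\left(-2\right) \left(-14\right) + 6} = - \frac{608}{28 + 6} = - \frac{608}{34} = \left(-608\right) \frac{1}{34} = - \frac{304}{17}$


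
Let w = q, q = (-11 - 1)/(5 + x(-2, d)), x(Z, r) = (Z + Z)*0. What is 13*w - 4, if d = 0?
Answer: -176/5 ≈ -35.200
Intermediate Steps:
x(Z, r) = 0 (x(Z, r) = (2*Z)*0 = 0)
q = -12/5 (q = (-11 - 1)/(5 + 0) = -12/5 ≈ -2.4000)
w = -12/5 ≈ -2.4000
13*w - 4 = 13*(-12/5) - 4 = -156/5 - 4 = -176/5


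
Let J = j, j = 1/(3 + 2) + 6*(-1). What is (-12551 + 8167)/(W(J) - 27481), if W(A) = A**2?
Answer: 13700/85773 ≈ 0.15972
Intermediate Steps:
j = -29/5 (j = 1/5 - 6 = -29/5 ≈ -5.8000)
J = -29/5 ≈ -5.8000
(-12551 + 8167)/(W(J) - 27481) = (-12551 + 8167)/((-29/5)**2 - 27481) = -4384/(841/25 - 27481) = -4384/(-686184/25) = -4384*(-25/686184) = 13700/85773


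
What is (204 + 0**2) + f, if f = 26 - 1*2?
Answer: 228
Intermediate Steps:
f = 24 (f = 26 - 2 = 24)
(204 + 0**2) + f = (204 + 0**2) + 24 = (204 + 0) + 24 = 204 + 24 = 228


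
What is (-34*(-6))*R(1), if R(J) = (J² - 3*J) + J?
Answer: -204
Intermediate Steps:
R(J) = J² - 2*J
(-34*(-6))*R(1) = (-34*(-6))*(1*(-2 + 1)) = 204*(1*(-1)) = 204*(-1) = -204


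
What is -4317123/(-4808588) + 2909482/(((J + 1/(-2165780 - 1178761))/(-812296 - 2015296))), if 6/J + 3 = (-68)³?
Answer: 41602304959640185043076237692883/98007106676428 ≈ 4.2448e+17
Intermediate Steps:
J = -6/314435 (J = 6/(-3 + (-68)³) = 6/(-3 - 314432) = 6/(-314435) = 6*(-1/314435) = -6/314435 ≈ -1.9082e-5)
-4317123/(-4808588) + 2909482/(((J + 1/(-2165780 - 1178761))/(-812296 - 2015296))) = -4317123/(-4808588) + 2909482/(((-6/314435 + 1/(-2165780 - 1178761))/(-812296 - 2015296))) = -4317123*(-1/4808588) + 2909482/(((-6/314435 + 1/(-3344541))/(-2827592))) = 4317123/4808588 + 2909482/(((-6/314435 - 1/3344541)*(-1/2827592))) = 4317123/4808588 + 2909482/((-20381681/1051640749335*(-1/2827592))) = 4317123/4808588 + 2909482/(20381681/2973610969693651320) = 4317123/4808588 + 2909482*(2973610969693651320/20381681) = 4317123/4808588 + 8651667591326224029816240/20381681 = 41602304959640185043076237692883/98007106676428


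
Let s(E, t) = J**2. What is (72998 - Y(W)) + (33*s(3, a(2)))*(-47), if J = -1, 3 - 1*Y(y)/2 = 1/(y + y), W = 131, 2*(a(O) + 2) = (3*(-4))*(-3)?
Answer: 9358772/131 ≈ 71441.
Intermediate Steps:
a(O) = 16 (a(O) = -2 + ((3*(-4))*(-3))/2 = -2 + (-12*(-3))/2 = -2 + (1/2)*36 = -2 + 18 = 16)
Y(y) = 6 - 1/y (Y(y) = 6 - 2/(y + y) = 6 - 2*1/(2*y) = 6 - 1/y)
s(E, t) = 1 (s(E, t) = (-1)**2 = 1)
(72998 - Y(W)) + (33*s(3, a(2)))*(-47) = (72998 - (6 - 1/131)) + (33*1)*(-47) = (72998 - (6 - 1*1/131)) + 33*(-47) = (72998 - (6 - 1/131)) - 1551 = (72998 - 1*785/131) - 1551 = (72998 - 785/131) - 1551 = 9561953/131 - 1551 = 9358772/131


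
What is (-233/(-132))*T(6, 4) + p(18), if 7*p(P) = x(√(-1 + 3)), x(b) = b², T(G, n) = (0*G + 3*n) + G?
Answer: 4937/154 ≈ 32.058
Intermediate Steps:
T(G, n) = G + 3*n (T(G, n) = (0 + 3*n) + G = 3*n + G = G + 3*n)
p(P) = 2/7 (p(P) = (√(-1 + 3))²/7 = (√2)²/7 = (⅐)*2 = 2/7)
(-233/(-132))*T(6, 4) + p(18) = (-233/(-132))*(6 + 3*4) + 2/7 = (-233*(-1/132))*(6 + 12) + 2/7 = (233/132)*18 + 2/7 = 699/22 + 2/7 = 4937/154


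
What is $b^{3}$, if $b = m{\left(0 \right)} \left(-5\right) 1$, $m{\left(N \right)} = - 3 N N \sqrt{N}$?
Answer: $0$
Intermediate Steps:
$m{\left(N \right)} = - 3 N^{\frac{5}{2}}$ ($m{\left(N \right)} = - 3 N^{2} \sqrt{N} = - 3 N^{\frac{5}{2}}$)
$b = 0$ ($b = - 3 \cdot 0^{\frac{5}{2}} \left(-5\right) 1 = \left(-3\right) 0 \left(-5\right) 1 = 0 \left(-5\right) 1 = 0 \cdot 1 = 0$)
$b^{3} = 0^{3} = 0$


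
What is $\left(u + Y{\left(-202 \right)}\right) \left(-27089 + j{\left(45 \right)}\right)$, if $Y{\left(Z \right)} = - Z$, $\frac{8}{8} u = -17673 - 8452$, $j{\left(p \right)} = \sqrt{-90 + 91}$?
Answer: $702202224$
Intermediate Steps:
$j{\left(p \right)} = 1$ ($j{\left(p \right)} = \sqrt{1} = 1$)
$u = -26125$ ($u = -17673 - 8452 = -26125$)
$\left(u + Y{\left(-202 \right)}\right) \left(-27089 + j{\left(45 \right)}\right) = \left(-26125 - -202\right) \left(-27089 + 1\right) = \left(-26125 + 202\right) \left(-27088\right) = \left(-25923\right) \left(-27088\right) = 702202224$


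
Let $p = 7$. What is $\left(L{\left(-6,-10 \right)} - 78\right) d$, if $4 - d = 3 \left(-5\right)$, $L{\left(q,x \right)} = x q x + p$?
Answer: $-12749$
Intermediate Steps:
$L{\left(q,x \right)} = 7 + q x^{2}$ ($L{\left(q,x \right)} = x q x + 7 = q x x + 7 = q x^{2} + 7 = 7 + q x^{2}$)
$d = 19$ ($d = 4 - 3 \left(-5\right) = 4 - -15 = 4 + 15 = 19$)
$\left(L{\left(-6,-10 \right)} - 78\right) d = \left(\left(7 - 6 \left(-10\right)^{2}\right) - 78\right) 19 = \left(\left(7 - 600\right) - 78\right) 19 = \left(-593 - 78\right) 19 = \left(-671\right) 19 = -12749$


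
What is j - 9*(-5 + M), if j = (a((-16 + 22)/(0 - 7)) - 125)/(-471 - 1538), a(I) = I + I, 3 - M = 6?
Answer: 1013423/14063 ≈ 72.063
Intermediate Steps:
M = -3 (M = 3 - 1*6 = 3 - 6 = -3)
a(I) = 2*I
j = 887/14063 (j = (2*((-16 + 22)/(0 - 7)) - 125)/(-471 - 1538) = (2*(6/(-7)) - 125)/(-2009) = (2*(6*(-1/7)) - 125)*(-1/2009) = (2*(-6/7) - 125)*(-1/2009) = (-12/7 - 125)*(-1/2009) = -887/7*(-1/2009) = 887/14063 ≈ 0.063073)
j - 9*(-5 + M) = 887/14063 - 9*(-5 - 3) = 887/14063 - 9*(-8) = 887/14063 + 72 = 1013423/14063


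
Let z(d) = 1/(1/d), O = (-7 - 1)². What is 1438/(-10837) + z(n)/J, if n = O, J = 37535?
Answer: -53281762/406766795 ≈ -0.13099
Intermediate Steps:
O = 64 (O = (-8)² = 64)
n = 64
z(d) = d
1438/(-10837) + z(n)/J = 1438/(-10837) + 64/37535 = 1438*(-1/10837) + 64*(1/37535) = -1438/10837 + 64/37535 = -53281762/406766795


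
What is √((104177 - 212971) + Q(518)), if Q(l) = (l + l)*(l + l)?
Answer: √964502 ≈ 982.09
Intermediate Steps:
Q(l) = 4*l² (Q(l) = (2*l)*(2*l) = 4*l²)
√((104177 - 212971) + Q(518)) = √((104177 - 212971) + 4*518²) = √(-108794 + 4*268324) = √(-108794 + 1073296) = √964502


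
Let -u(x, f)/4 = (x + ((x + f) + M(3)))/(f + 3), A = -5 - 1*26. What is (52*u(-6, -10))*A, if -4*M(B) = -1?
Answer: 140244/7 ≈ 20035.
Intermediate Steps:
M(B) = 1/4 (M(B) = -1/4*(-1) = 1/4)
A = -31 (A = -5 - 26 = -31)
u(x, f) = -4*(1/4 + f + 2*x)/(3 + f) (u(x, f) = -4*(x + ((x + f) + 1/4))/(f + 3) = -4*(x + ((f + x) + 1/4))/(3 + f) = -4*(x + (1/4 + f + x))/(3 + f) = -4*(1/4 + f + 2*x)/(3 + f))
(52*u(-6, -10))*A = (52*((-1 - 8*(-6) - 4*(-10))/(3 - 10)))*(-31) = (52*((-1 + 48 + 40)/(-7)))*(-31) = (52*(-1/7*87))*(-31) = (52*(-87/7))*(-31) = -4524/7*(-31) = 140244/7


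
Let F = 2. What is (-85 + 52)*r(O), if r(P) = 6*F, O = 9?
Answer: -396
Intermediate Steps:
r(P) = 12 (r(P) = 6*2 = 12)
(-85 + 52)*r(O) = (-85 + 52)*12 = -33*12 = -396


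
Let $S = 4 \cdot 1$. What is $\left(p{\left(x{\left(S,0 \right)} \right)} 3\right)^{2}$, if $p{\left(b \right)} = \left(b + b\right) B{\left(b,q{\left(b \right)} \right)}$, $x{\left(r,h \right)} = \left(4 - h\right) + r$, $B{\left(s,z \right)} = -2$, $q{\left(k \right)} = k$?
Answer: $9216$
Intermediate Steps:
$S = 4$
$x{\left(r,h \right)} = 4 + r - h$
$p{\left(b \right)} = - 4 b$ ($p{\left(b \right)} = \left(b + b\right) \left(-2\right) = 2 b \left(-2\right) = - 4 b$)
$\left(p{\left(x{\left(S,0 \right)} \right)} 3\right)^{2} = \left(- 4 \left(4 + 4 - 0\right) 3\right)^{2} = \left(- 4 \left(4 + 4 + 0\right) 3\right)^{2} = \left(\left(-4\right) 8 \cdot 3\right)^{2} = \left(\left(-32\right) 3\right)^{2} = \left(-96\right)^{2} = 9216$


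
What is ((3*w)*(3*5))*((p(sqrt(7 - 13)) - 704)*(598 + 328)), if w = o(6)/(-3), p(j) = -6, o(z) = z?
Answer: 59171400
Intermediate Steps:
w = -2 (w = 6/(-3) = 6*(-1/3) = -2)
((3*w)*(3*5))*((p(sqrt(7 - 13)) - 704)*(598 + 328)) = ((3*(-2))*(3*5))*((-6 - 704)*(598 + 328)) = (-6*15)*(-710*926) = -90*(-657460) = 59171400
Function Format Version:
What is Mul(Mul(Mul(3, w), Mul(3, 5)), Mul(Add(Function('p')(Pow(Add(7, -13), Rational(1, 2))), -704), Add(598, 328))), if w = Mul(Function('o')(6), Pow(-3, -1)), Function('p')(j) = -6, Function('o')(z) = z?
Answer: 59171400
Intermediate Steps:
w = -2 (w = Mul(6, Pow(-3, -1)) = Mul(6, Rational(-1, 3)) = -2)
Mul(Mul(Mul(3, w), Mul(3, 5)), Mul(Add(Function('p')(Pow(Add(7, -13), Rational(1, 2))), -704), Add(598, 328))) = Mul(Mul(Mul(3, -2), Mul(3, 5)), Mul(Add(-6, -704), Add(598, 328))) = Mul(Mul(-6, 15), Mul(-710, 926)) = Mul(-90, -657460) = 59171400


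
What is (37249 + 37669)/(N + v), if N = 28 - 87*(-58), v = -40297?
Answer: -74918/35223 ≈ -2.1270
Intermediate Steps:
N = 5074 (N = 28 + 5046 = 5074)
(37249 + 37669)/(N + v) = (37249 + 37669)/(5074 - 40297) = 74918/(-35223) = 74918*(-1/35223) = -74918/35223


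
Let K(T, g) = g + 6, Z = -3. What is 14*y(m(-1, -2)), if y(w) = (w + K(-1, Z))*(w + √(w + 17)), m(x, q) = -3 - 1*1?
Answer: 56 - 14*√13 ≈ 5.5223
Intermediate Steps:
m(x, q) = -4 (m(x, q) = -3 - 1 = -4)
K(T, g) = 6 + g
y(w) = (3 + w)*(w + √(17 + w)) (y(w) = (w + (6 - 3))*(w + √(w + 17)) = (w + 3)*(w + √(17 + w)) = (3 + w)*(w + √(17 + w)))
14*y(m(-1, -2)) = 14*((-4)² + 3*(-4) + 3*√(17 - 4) - 4*√(17 - 4)) = 14*(16 - 12 + 3*√13 - 4*√13) = 14*(4 - √13) = 56 - 14*√13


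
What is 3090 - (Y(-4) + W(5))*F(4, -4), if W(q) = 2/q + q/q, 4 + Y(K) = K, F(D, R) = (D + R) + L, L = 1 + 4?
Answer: 3123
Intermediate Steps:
L = 5
F(D, R) = 5 + D + R (F(D, R) = (D + R) + 5 = 5 + D + R)
Y(K) = -4 + K
W(q) = 1 + 2/q (W(q) = 2/q + 1 = 1 + 2/q)
3090 - (Y(-4) + W(5))*F(4, -4) = 3090 - ((-4 - 4) + (2 + 5)/5)*(5 + 4 - 4) = 3090 - (-8 + (1/5)*7)*5 = 3090 - (-8 + 7/5)*5 = 3090 - (-33)*5/5 = 3090 - 1*(-33) = 3090 + 33 = 3123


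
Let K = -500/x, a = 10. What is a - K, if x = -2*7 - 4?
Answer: -160/9 ≈ -17.778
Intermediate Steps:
x = -18 (x = -14 - 4 = -18)
K = 250/9 (K = -500/(-18) = -500*(-1/18) = 250/9 ≈ 27.778)
a - K = 10 - 1*250/9 = 10 - 250/9 = -160/9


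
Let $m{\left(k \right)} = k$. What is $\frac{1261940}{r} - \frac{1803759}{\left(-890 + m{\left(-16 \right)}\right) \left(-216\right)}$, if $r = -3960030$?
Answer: $- \frac{82109959589}{8610689232} \approx -9.5358$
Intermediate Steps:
$\frac{1261940}{r} - \frac{1803759}{\left(-890 + m{\left(-16 \right)}\right) \left(-216\right)} = \frac{1261940}{-3960030} - \frac{1803759}{\left(-890 - 16\right) \left(-216\right)} = 1261940 \left(- \frac{1}{3960030}\right) - \frac{1803759}{\left(-906\right) \left(-216\right)} = - \frac{126194}{396003} - \frac{1803759}{195696} = - \frac{126194}{396003} - \frac{601253}{65232} = - \frac{82109959589}{8610689232}$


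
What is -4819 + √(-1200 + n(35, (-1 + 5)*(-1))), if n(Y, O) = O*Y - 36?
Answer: -4819 + 4*I*√86 ≈ -4819.0 + 37.094*I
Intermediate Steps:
n(Y, O) = -36 + O*Y
-4819 + √(-1200 + n(35, (-1 + 5)*(-1))) = -4819 + √(-1200 + (-36 + ((-1 + 5)*(-1))*35)) = -4819 + √(-1200 + (-36 + (4*(-1))*35)) = -4819 + √(-1200 + (-36 - 4*35)) = -4819 + √(-1200 + (-36 - 140)) = -4819 + √(-1200 - 176) = -4819 + √(-1376) = -4819 + 4*I*√86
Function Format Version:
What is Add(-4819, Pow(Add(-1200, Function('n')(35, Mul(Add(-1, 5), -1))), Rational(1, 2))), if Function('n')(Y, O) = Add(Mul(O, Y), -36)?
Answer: Add(-4819, Mul(4, I, Pow(86, Rational(1, 2)))) ≈ Add(-4819.0, Mul(37.094, I))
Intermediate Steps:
Function('n')(Y, O) = Add(-36, Mul(O, Y))
Add(-4819, Pow(Add(-1200, Function('n')(35, Mul(Add(-1, 5), -1))), Rational(1, 2))) = Add(-4819, Pow(Add(-1200, Add(-36, Mul(Mul(Add(-1, 5), -1), 35))), Rational(1, 2))) = Add(-4819, Pow(Add(-1200, Add(-36, Mul(Mul(4, -1), 35))), Rational(1, 2))) = Add(-4819, Pow(Add(-1200, Add(-36, Mul(-4, 35))), Rational(1, 2))) = Add(-4819, Pow(Add(-1200, Add(-36, -140)), Rational(1, 2))) = Add(-4819, Pow(Add(-1200, -176), Rational(1, 2))) = Add(-4819, Pow(-1376, Rational(1, 2))) = Add(-4819, Mul(4, I, Pow(86, Rational(1, 2))))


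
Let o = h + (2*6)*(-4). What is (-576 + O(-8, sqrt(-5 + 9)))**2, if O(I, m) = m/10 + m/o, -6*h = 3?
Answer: 77998994089/235225 ≈ 3.3159e+5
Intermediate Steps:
h = -1/2 (h = -1/6*3 = -1/2 ≈ -0.50000)
o = -97/2 (o = -1/2 + (2*6)*(-4) = -1/2 + 12*(-4) = -1/2 - 48 = -97/2 ≈ -48.500)
O(I, m) = 77*m/970 (O(I, m) = m/10 + m/(-97/2) = m*(1/10) + m*(-2/97) = m/10 - 2*m/97 = 77*m/970)
(-576 + O(-8, sqrt(-5 + 9)))**2 = (-576 + 77*sqrt(-5 + 9)/970)**2 = (-576 + 77*sqrt(4)/970)**2 = (-576 + (77/970)*2)**2 = (-576 + 77/485)**2 = (-279283/485)**2 = 77998994089/235225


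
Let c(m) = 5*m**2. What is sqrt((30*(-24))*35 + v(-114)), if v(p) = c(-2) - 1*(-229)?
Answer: I*sqrt(24951) ≈ 157.96*I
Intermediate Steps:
v(p) = 249 (v(p) = 5*(-2)**2 - 1*(-229) = 5*4 + 229 = 20 + 229 = 249)
sqrt((30*(-24))*35 + v(-114)) = sqrt((30*(-24))*35 + 249) = sqrt(-720*35 + 249) = sqrt(-25200 + 249) = sqrt(-24951) = I*sqrt(24951)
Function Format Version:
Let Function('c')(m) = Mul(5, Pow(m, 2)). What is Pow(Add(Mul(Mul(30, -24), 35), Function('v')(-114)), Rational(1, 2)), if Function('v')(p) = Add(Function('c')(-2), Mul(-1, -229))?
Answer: Mul(I, Pow(24951, Rational(1, 2))) ≈ Mul(157.96, I)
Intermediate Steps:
Function('v')(p) = 249 (Function('v')(p) = Add(Mul(5, Pow(-2, 2)), Mul(-1, -229)) = Add(Mul(5, 4), 229) = Add(20, 229) = 249)
Pow(Add(Mul(Mul(30, -24), 35), Function('v')(-114)), Rational(1, 2)) = Pow(Add(Mul(Mul(30, -24), 35), 249), Rational(1, 2)) = Pow(Add(Mul(-720, 35), 249), Rational(1, 2)) = Pow(Add(-25200, 249), Rational(1, 2)) = Pow(-24951, Rational(1, 2)) = Mul(I, Pow(24951, Rational(1, 2)))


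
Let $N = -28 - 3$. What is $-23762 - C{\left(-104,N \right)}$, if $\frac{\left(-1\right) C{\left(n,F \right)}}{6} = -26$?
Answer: $-23918$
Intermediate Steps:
$N = -31$ ($N = -28 - 3 = -31$)
$C{\left(n,F \right)} = 156$ ($C{\left(n,F \right)} = \left(-6\right) \left(-26\right) = 156$)
$-23762 - C{\left(-104,N \right)} = -23762 - 156 = -23918$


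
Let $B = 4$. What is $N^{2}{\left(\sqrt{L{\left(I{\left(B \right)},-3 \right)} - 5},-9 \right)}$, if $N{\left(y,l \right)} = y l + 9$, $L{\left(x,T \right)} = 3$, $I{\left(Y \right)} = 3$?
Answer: $81 \left(1 - i \sqrt{2}\right)^{2} \approx -81.0 - 229.1 i$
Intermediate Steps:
$N{\left(y,l \right)} = 9 + l y$ ($N{\left(y,l \right)} = l y + 9 = 9 + l y$)
$N^{2}{\left(\sqrt{L{\left(I{\left(B \right)},-3 \right)} - 5},-9 \right)} = \left(9 - 9 \sqrt{3 - 5}\right)^{2} = \left(9 - 9 \sqrt{-2}\right)^{2} = \left(9 - 9 i \sqrt{2}\right)^{2}$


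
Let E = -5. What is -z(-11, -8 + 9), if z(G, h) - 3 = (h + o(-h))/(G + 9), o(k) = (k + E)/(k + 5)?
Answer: -13/4 ≈ -3.2500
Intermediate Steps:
o(k) = (-5 + k)/(5 + k) (o(k) = (k - 5)/(k + 5) = (-5 + k)/(5 + k))
z(G, h) = 3 + (h + (-5 - h)/(5 - h))/(9 + G) (z(G, h) = 3 + (h + (-5 - h)/(5 - h))/(G + 9) = 3 + (h + (-5 - h)/(5 - h))/(9 + G))
-z(-11, -8 + 9) = -(5 + (-8 + 9) + (-5 + (-8 + 9))*(27 + (-8 + 9) + 3*(-11)))/((-5 + (-8 + 9))*(9 - 11)) = -(5 + 1 + (-5 + 1)*(27 + 1 - 33))/((-5 + 1)*(-2)) = -(-1)*(5 + 1 - 4*(-5))/((-4)*2) = -(-1)*(-1)*(5 + 1 + 20)/(4*2) = -(-1)*(-1)*26/(4*2) = -1*13/4 = -13/4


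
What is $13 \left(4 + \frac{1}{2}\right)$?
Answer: $\frac{117}{2} \approx 58.5$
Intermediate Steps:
$13 \left(4 + \frac{1}{2}\right) = 13 \cdot \frac{9}{2} = \frac{117}{2}$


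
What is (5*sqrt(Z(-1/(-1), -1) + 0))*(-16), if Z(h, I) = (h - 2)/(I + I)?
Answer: -40*sqrt(2) ≈ -56.569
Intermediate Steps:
Z(h, I) = (-2 + h)/(2*I) (Z(h, I) = (-2 + h)/((2*I)) = (-2 + h)*(1/(2*I)) = (-2 + h)/(2*I))
(5*sqrt(Z(-1/(-1), -1) + 0))*(-16) = (5*sqrt((1/2)*(-2 - 1/(-1))/(-1) + 0))*(-16) = (5*sqrt((1/2)*(-1)*(-2 - 1*(-1)) + 0))*(-16) = (5*sqrt((1/2)*(-1)*(-2 + 1) + 0))*(-16) = (5*sqrt((1/2)*(-1)*(-1) + 0))*(-16) = (5*sqrt(1/2 + 0))*(-16) = (5*sqrt(1/2))*(-16) = (5*(sqrt(2)/2))*(-16) = (5*sqrt(2)/2)*(-16) = -40*sqrt(2)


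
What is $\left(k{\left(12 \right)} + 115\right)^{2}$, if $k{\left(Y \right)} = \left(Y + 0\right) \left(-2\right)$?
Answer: $8281$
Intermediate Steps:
$k{\left(Y \right)} = - 2 Y$ ($k{\left(Y \right)} = Y \left(-2\right) = - 2 Y$)
$\left(k{\left(12 \right)} + 115\right)^{2} = \left(\left(-2\right) 12 + 115\right)^{2} = \left(-24 + 115\right)^{2} = 91^{2} = 8281$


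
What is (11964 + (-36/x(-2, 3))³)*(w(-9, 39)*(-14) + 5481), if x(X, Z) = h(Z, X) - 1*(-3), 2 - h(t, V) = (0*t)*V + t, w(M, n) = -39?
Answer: 36957564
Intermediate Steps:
h(t, V) = 2 - t (h(t, V) = 2 - ((0*t)*V + t) = 2 - (0*V + t) = 2 - (0 + t) = 2 - t)
x(X, Z) = 5 - Z (x(X, Z) = (2 - Z) - 1*(-3) = (2 - Z) + 3 = 5 - Z)
(11964 + (-36/x(-2, 3))³)*(w(-9, 39)*(-14) + 5481) = (11964 + (-36/(5 - 1*3))³)*(-39*(-14) + 5481) = (11964 + (-36/(5 - 3))³)*(546 + 5481) = (11964 + (-36/2)³)*6027 = (11964 + (-36*½)³)*6027 = (11964 + (-18)³)*6027 = (11964 - 5832)*6027 = 6132*6027 = 36957564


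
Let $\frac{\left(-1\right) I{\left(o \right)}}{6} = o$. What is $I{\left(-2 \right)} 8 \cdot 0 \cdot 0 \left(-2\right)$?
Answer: $0$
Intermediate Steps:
$I{\left(o \right)} = - 6 o$
$I{\left(-2 \right)} 8 \cdot 0 \cdot 0 \left(-2\right) = \left(-6\right) \left(-2\right) 8 \cdot 0 \cdot 0 \left(-2\right) = 12 \cdot 8 \cdot 0 \left(-2\right) = 96 \cdot 0 = 0$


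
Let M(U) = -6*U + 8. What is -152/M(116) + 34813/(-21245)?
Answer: -2590263/1827070 ≈ -1.4177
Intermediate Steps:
M(U) = 8 - 6*U
-152/M(116) + 34813/(-21245) = -152/(8 - 6*116) + 34813/(-21245) = -152/(8 - 696) + 34813*(-1/21245) = -152/(-688) - 34813/21245 = -152*(-1/688) - 34813/21245 = 19/86 - 34813/21245 = -2590263/1827070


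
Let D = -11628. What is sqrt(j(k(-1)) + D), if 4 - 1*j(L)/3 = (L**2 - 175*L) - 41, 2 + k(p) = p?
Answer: 3*I*sqrt(1455) ≈ 114.43*I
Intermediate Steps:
k(p) = -2 + p
j(L) = 135 - 3*L**2 + 525*L (j(L) = 12 - 3*((L**2 - 175*L) - 41) = 12 - 3*(-41 + L**2 - 175*L) = 12 + (123 - 3*L**2 + 525*L) = 135 - 3*L**2 + 525*L)
sqrt(j(k(-1)) + D) = sqrt((135 - 3*(-2 - 1)**2 + 525*(-2 - 1)) - 11628) = sqrt((135 - 3*(-3)**2 + 525*(-3)) - 11628) = sqrt((135 - 3*9 - 1575) - 11628) = sqrt((135 - 27 - 1575) - 11628) = sqrt(-1467 - 11628) = sqrt(-13095) = 3*I*sqrt(1455)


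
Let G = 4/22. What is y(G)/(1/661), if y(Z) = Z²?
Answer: 2644/121 ≈ 21.851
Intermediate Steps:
G = 2/11 (G = 4*(1/22) = 2/11 ≈ 0.18182)
y(G)/(1/661) = (2/11)²/(1/661) = 4/(121*(1/661)) = (4/121)*661 = 2644/121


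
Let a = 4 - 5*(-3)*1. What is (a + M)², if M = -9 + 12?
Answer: 484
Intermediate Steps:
M = 3
a = 19 (a = 4 + 15*1 = 4 + 15 = 19)
(a + M)² = (19 + 3)² = 22² = 484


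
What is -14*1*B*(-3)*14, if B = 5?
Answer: 2940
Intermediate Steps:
-14*1*B*(-3)*14 = -14*1*5*(-3)*14 = -70*(-3)*14 = -14*(-15)*14 = 210*14 = 2940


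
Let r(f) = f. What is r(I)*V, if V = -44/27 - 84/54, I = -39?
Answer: 1118/9 ≈ 124.22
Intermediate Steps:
V = -86/27 (V = -44*1/27 - 84*1/54 = -44/27 - 14/9 = -86/27 ≈ -3.1852)
r(I)*V = -39*(-86/27) = 1118/9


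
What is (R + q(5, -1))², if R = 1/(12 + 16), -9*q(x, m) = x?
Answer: 17161/63504 ≈ 0.27024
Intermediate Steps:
q(x, m) = -x/9
R = 1/28 ≈ 0.035714
(R + q(5, -1))² = (1/28 - ⅑*5)² = (1/28 - 5/9)² = (-131/252)² = 17161/63504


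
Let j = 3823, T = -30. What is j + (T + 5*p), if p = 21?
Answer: 3898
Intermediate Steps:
j + (T + 5*p) = 3823 + (-30 + 5*21) = 3823 + (-30 + 105) = 3823 + 75 = 3898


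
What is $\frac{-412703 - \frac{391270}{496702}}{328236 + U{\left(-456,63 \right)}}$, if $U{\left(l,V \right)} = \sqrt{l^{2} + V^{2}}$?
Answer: $- \frac{219886794675056}{174882378416697} + \frac{34165132796 \sqrt{23545}}{2973000433083849} \approx -1.2556$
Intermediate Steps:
$U{\left(l,V \right)} = \sqrt{V^{2} + l^{2}}$
$\frac{-412703 - \frac{391270}{496702}}{328236 + U{\left(-456,63 \right)}} = \frac{-412703 - \frac{391270}{496702}}{328236 + \sqrt{63^{2} + \left(-456\right)^{2}}} = \frac{-412703 - \frac{195635}{248351}}{328236 + \sqrt{3969 + 207936}} = \frac{-412703 - \frac{195635}{248351}}{328236 + \sqrt{211905}} = - \frac{102495398388}{248351 \left(328236 + 3 \sqrt{23545}\right)}$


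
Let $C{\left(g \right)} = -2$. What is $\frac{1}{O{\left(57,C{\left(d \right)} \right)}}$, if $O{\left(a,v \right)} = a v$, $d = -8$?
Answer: $- \frac{1}{114} \approx -0.0087719$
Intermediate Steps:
$\frac{1}{O{\left(57,C{\left(d \right)} \right)}} = \frac{1}{57 \left(-2\right)} = \frac{1}{-114} = - \frac{1}{114}$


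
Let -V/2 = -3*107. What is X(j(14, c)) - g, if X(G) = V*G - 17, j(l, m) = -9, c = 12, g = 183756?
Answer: -189551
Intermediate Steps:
V = 642 (V = -(-6)*107 = -2*(-321) = 642)
X(G) = -17 + 642*G (X(G) = 642*G - 17 = -17 + 642*G)
X(j(14, c)) - g = (-17 + 642*(-9)) - 1*183756 = (-17 - 5778) - 183756 = -5795 - 183756 = -189551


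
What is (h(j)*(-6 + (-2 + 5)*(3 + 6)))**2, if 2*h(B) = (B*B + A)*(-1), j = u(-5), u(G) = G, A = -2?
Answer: 233289/4 ≈ 58322.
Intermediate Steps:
j = -5
h(B) = 1 - B**2/2 (h(B) = ((B*B - 2)*(-1))/2 = ((B**2 - 2)*(-1))/2 = ((-2 + B**2)*(-1))/2 = (2 - B**2)/2 = 1 - B**2/2)
(h(j)*(-6 + (-2 + 5)*(3 + 6)))**2 = ((1 - 1/2*(-5)**2)*(-6 + (-2 + 5)*(3 + 6)))**2 = ((1 - 1/2*25)*(-6 + 3*9))**2 = ((1 - 25/2)*(-6 + 27))**2 = (-23/2*21)**2 = (-483/2)**2 = 233289/4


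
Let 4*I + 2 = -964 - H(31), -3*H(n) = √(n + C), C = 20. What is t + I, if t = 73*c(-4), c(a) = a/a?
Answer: -337/2 + √51/12 ≈ -167.90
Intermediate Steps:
c(a) = 1
t = 73 (t = 73*1 = 73)
H(n) = -√(20 + n)/3 (H(n) = -√(n + 20)/3 = -√(20 + n)/3)
I = -483/2 + √51/12 (I = -½ + (-964 - (-1)*√(20 + 31)/3)/4 = -½ + (-964 - (-1)*√51/3)/4 = -½ + (-964 + √51/3)/4 = -½ + (-241 + √51/12) = -483/2 + √51/12 ≈ -240.90)
t + I = 73 + (-483/2 + √51/12) = -337/2 + √51/12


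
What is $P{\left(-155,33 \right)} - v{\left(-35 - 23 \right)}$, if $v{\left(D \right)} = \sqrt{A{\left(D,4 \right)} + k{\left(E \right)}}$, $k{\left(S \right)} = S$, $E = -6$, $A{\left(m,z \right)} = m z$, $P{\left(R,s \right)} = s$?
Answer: $33 - i \sqrt{238} \approx 33.0 - 15.427 i$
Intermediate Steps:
$v{\left(D \right)} = \sqrt{-6 + 4 D}$ ($v{\left(D \right)} = \sqrt{D 4 - 6} = \sqrt{4 D - 6} = \sqrt{-6 + 4 D}$)
$P{\left(-155,33 \right)} - v{\left(-35 - 23 \right)} = 33 - \sqrt{-6 + 4 \left(-35 - 23\right)} = 33 - \sqrt{-6 + 4 \left(-58\right)} = 33 - \sqrt{-6 - 232} = 33 - \sqrt{-238} = 33 - i \sqrt{238}$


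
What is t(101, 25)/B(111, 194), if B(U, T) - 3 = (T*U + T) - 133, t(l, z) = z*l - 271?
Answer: 1127/10799 ≈ 0.10436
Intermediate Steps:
t(l, z) = -271 + l*z (t(l, z) = l*z - 271 = -271 + l*z)
B(U, T) = -130 + T + T*U (B(U, T) = 3 + ((T*U + T) - 133) = 3 + ((T + T*U) - 133) = 3 + (-133 + T + T*U) = -130 + T + T*U)
t(101, 25)/B(111, 194) = (-271 + 101*25)/(-130 + 194 + 194*111) = (-271 + 2525)/(-130 + 194 + 21534) = 2254/21598 = 2254*(1/21598) = 1127/10799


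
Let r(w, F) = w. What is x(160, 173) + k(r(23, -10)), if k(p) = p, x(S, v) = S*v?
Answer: 27703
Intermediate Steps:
x(160, 173) + k(r(23, -10)) = 160*173 + 23 = 27680 + 23 = 27703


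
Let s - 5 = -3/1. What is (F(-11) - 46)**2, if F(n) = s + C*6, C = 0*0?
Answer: 1936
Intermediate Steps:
s = 2 (s = 5 - 3/1 = 5 - 3*1 = 5 - 3 = 2)
C = 0
F(n) = 2 (F(n) = 2 + 0*6 = 2 + 0 = 2)
(F(-11) - 46)**2 = (2 - 46)**2 = (-44)**2 = 1936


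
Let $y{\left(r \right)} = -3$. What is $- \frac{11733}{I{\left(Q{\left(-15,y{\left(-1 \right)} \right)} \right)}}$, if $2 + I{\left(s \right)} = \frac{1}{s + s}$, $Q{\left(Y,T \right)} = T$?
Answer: $\frac{70398}{13} \approx 5415.2$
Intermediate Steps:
$I{\left(s \right)} = -2 + \frac{1}{2 s}$ ($I{\left(s \right)} = -2 + \frac{1}{s + s} = -2 + \frac{1}{2 s}$)
$- \frac{11733}{I{\left(Q{\left(-15,y{\left(-1 \right)} \right)} \right)}} = - \frac{11733}{-2 + \frac{1}{2 \left(-3\right)}} = - \frac{11733}{-2 + \frac{1}{2} \left(- \frac{1}{3}\right)} = - \frac{11733}{-2 - \frac{1}{6}} = - \frac{11733}{- \frac{13}{6}} = \left(-11733\right) \left(- \frac{6}{13}\right) = \frac{70398}{13}$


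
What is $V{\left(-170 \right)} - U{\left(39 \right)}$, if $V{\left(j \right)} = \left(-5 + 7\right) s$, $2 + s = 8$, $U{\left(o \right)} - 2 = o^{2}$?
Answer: $-1511$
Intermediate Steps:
$U{\left(o \right)} = 2 + o^{2}$
$s = 6$ ($s = -2 + 8 = 6$)
$V{\left(j \right)} = 12$ ($V{\left(j \right)} = \left(-5 + 7\right) 6 = 2 \cdot 6 = 12$)
$V{\left(-170 \right)} - U{\left(39 \right)} = 12 - \left(2 + 39^{2}\right) = 12 - \left(2 + 1521\right) = 12 - 1523 = -1511$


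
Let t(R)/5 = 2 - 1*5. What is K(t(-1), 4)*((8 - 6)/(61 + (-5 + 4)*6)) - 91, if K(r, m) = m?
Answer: -4997/55 ≈ -90.854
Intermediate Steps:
t(R) = -15 (t(R) = 5*(2 - 1*5) = 5*(2 - 5) = 5*(-3) = -15)
K(t(-1), 4)*((8 - 6)/(61 + (-5 + 4)*6)) - 91 = 4*((8 - 6)/(61 + (-5 + 4)*6)) - 91 = 4*(2/(61 - 1*6)) - 91 = 4*(2/(61 - 6)) - 91 = 4*(2/55) - 91 = 8/55 - 91 = -4997/55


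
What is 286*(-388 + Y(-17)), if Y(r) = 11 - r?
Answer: -102960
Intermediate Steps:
286*(-388 + Y(-17)) = 286*(-388 + (11 - 1*(-17))) = 286*(-388 + (11 + 17)) = 286*(-388 + 28) = 286*(-360) = -102960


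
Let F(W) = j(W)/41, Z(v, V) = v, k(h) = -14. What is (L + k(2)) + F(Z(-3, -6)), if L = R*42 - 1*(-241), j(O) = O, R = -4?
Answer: 2416/41 ≈ 58.927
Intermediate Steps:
F(W) = W/41
L = 73 (L = -4*42 - 1*(-241) = -168 + 241 = 73)
(L + k(2)) + F(Z(-3, -6)) = (73 - 14) + (1/41)*(-3) = 59 - 3/41 = 2416/41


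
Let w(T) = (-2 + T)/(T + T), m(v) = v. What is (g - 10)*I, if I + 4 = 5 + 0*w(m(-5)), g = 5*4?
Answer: 10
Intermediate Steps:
w(T) = (-2 + T)/(2*T) (w(T) = (-2 + T)/((2*T)) = (-2 + T)*(1/(2*T)) = (-2 + T)/(2*T))
g = 20
I = 1 (I = -4 + (5 + 0*((½)*(-2 - 5)/(-5))) = -4 + (5 + 0*((½)*(-⅕)*(-7))) = -4 + (5 + 0*(7/10)) = -4 + (5 + 0) = -4 + 5 = 1)
(g - 10)*I = (20 - 10)*1 = 10*1 = 10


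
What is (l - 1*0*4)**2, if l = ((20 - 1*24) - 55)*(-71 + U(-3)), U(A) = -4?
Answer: 19580625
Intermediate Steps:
l = 4425 (l = ((20 - 1*24) - 55)*(-71 - 4) = ((20 - 24) - 55)*(-75) = (-4 - 55)*(-75) = -59*(-75) = 4425)
(l - 1*0*4)**2 = (4425 - 1*0*4)**2 = (4425 + 0*4)**2 = (4425 + 0)**2 = 4425**2 = 19580625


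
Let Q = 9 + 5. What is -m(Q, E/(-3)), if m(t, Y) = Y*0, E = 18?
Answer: 0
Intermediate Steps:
Q = 14
m(t, Y) = 0
-m(Q, E/(-3)) = -1*0 = 0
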